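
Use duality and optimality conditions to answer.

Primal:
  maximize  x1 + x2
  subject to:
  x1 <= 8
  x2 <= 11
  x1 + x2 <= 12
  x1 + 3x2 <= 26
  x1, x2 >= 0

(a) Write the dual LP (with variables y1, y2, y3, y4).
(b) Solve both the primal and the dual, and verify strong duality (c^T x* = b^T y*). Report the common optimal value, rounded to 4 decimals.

The standard primal-dual pair for 'max c^T x s.t. A x <= b, x >= 0' is:
  Dual:  min b^T y  s.t.  A^T y >= c,  y >= 0.

So the dual LP is:
  minimize  8y1 + 11y2 + 12y3 + 26y4
  subject to:
    y1 + y3 + y4 >= 1
    y2 + y3 + 3y4 >= 1
    y1, y2, y3, y4 >= 0

Solving the primal: x* = (8, 4).
  primal value c^T x* = 12.
Solving the dual: y* = (0, 0, 1, 0).
  dual value b^T y* = 12.
Strong duality: c^T x* = b^T y*. Confirmed.

12


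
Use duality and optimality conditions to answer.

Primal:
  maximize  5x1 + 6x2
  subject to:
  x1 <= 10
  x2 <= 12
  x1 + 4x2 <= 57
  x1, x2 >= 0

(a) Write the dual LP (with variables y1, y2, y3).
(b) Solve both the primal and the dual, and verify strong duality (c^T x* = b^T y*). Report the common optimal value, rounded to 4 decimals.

The standard primal-dual pair for 'max c^T x s.t. A x <= b, x >= 0' is:
  Dual:  min b^T y  s.t.  A^T y >= c,  y >= 0.

So the dual LP is:
  minimize  10y1 + 12y2 + 57y3
  subject to:
    y1 + y3 >= 5
    y2 + 4y3 >= 6
    y1, y2, y3 >= 0

Solving the primal: x* = (10, 11.75).
  primal value c^T x* = 120.5.
Solving the dual: y* = (3.5, 0, 1.5).
  dual value b^T y* = 120.5.
Strong duality: c^T x* = b^T y*. Confirmed.

120.5


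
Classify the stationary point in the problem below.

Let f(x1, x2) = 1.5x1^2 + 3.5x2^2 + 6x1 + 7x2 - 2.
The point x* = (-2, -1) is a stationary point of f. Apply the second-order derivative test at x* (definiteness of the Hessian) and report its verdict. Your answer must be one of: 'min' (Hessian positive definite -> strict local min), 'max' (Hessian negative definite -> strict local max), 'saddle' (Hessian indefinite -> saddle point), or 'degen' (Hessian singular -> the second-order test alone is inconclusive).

Compute the Hessian H = grad^2 f:
  H = [[3, 0], [0, 7]]
Verify stationarity: grad f(x*) = H x* + g = (0, 0).
Eigenvalues of H: 3, 7.
Both eigenvalues > 0, so H is positive definite -> x* is a strict local min.

min


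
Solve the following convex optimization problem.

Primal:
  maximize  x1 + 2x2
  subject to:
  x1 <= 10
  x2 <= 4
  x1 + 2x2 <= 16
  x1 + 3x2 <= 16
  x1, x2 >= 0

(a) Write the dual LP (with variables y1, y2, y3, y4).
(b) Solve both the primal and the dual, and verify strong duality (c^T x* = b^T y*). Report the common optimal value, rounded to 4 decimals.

The standard primal-dual pair for 'max c^T x s.t. A x <= b, x >= 0' is:
  Dual:  min b^T y  s.t.  A^T y >= c,  y >= 0.

So the dual LP is:
  minimize  10y1 + 4y2 + 16y3 + 16y4
  subject to:
    y1 + y3 + y4 >= 1
    y2 + 2y3 + 3y4 >= 2
    y1, y2, y3, y4 >= 0

Solving the primal: x* = (10, 2).
  primal value c^T x* = 14.
Solving the dual: y* = (0.3333, 0, 0, 0.6667).
  dual value b^T y* = 14.
Strong duality: c^T x* = b^T y*. Confirmed.

14


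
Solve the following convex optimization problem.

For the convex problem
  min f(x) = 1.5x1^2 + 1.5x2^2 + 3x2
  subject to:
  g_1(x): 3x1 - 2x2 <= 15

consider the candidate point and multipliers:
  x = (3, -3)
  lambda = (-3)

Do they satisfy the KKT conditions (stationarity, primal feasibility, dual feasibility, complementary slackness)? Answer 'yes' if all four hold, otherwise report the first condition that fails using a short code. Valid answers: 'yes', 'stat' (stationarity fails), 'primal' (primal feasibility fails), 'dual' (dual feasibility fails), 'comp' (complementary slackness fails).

Gradient of f: grad f(x) = Q x + c = (9, -6)
Constraint values g_i(x) = a_i^T x - b_i:
  g_1((3, -3)) = 0
Stationarity residual: grad f(x) + sum_i lambda_i a_i = (0, 0)
  -> stationarity OK
Primal feasibility (all g_i <= 0): OK
Dual feasibility (all lambda_i >= 0): FAILS
Complementary slackness (lambda_i * g_i(x) = 0 for all i): OK

Verdict: the first failing condition is dual_feasibility -> dual.

dual


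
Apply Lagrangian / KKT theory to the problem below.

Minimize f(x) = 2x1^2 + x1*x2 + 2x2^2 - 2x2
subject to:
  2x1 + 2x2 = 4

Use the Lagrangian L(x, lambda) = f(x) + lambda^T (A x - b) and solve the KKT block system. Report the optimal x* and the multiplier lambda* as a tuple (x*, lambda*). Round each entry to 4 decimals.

Form the Lagrangian:
  L(x, lambda) = (1/2) x^T Q x + c^T x + lambda^T (A x - b)
Stationarity (grad_x L = 0): Q x + c + A^T lambda = 0.
Primal feasibility: A x = b.

This gives the KKT block system:
  [ Q   A^T ] [ x     ]   [-c ]
  [ A    0  ] [ lambda ] = [ b ]

Solving the linear system:
  x*      = (0.6667, 1.3333)
  lambda* = (-2)
  f(x*)   = 2.6667

x* = (0.6667, 1.3333), lambda* = (-2)


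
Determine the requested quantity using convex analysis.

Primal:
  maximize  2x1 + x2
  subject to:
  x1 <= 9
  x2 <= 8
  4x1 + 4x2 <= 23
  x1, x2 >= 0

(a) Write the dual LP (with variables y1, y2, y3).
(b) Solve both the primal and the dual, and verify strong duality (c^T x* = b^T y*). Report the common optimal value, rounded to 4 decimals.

The standard primal-dual pair for 'max c^T x s.t. A x <= b, x >= 0' is:
  Dual:  min b^T y  s.t.  A^T y >= c,  y >= 0.

So the dual LP is:
  minimize  9y1 + 8y2 + 23y3
  subject to:
    y1 + 4y3 >= 2
    y2 + 4y3 >= 1
    y1, y2, y3 >= 0

Solving the primal: x* = (5.75, 0).
  primal value c^T x* = 11.5.
Solving the dual: y* = (0, 0, 0.5).
  dual value b^T y* = 11.5.
Strong duality: c^T x* = b^T y*. Confirmed.

11.5


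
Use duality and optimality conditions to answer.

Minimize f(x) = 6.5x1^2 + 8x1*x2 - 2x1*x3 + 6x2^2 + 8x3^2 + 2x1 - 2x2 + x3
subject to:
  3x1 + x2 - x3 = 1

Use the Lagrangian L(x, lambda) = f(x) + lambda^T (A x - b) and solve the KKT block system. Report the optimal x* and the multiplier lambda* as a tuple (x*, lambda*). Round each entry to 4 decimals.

Form the Lagrangian:
  L(x, lambda) = (1/2) x^T Q x + c^T x + lambda^T (A x - b)
Stationarity (grad_x L = 0): Q x + c + A^T lambda = 0.
Primal feasibility: A x = b.

This gives the KKT block system:
  [ Q   A^T ] [ x     ]   [-c ]
  [ A    0  ] [ lambda ] = [ b ]

Solving the linear system:
  x*      = (0.201, 0.2194, -0.1774)
  lambda* = (-2.2413)
  f(x*)   = 1.0135

x* = (0.201, 0.2194, -0.1774), lambda* = (-2.2413)


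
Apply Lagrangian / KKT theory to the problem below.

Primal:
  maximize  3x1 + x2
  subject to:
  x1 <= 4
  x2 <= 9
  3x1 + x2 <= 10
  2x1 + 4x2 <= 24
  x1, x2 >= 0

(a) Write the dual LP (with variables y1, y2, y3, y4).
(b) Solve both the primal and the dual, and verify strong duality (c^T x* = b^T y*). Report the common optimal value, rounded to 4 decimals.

The standard primal-dual pair for 'max c^T x s.t. A x <= b, x >= 0' is:
  Dual:  min b^T y  s.t.  A^T y >= c,  y >= 0.

So the dual LP is:
  minimize  4y1 + 9y2 + 10y3 + 24y4
  subject to:
    y1 + 3y3 + 2y4 >= 3
    y2 + y3 + 4y4 >= 1
    y1, y2, y3, y4 >= 0

Solving the primal: x* = (1.6, 5.2).
  primal value c^T x* = 10.
Solving the dual: y* = (0, 0, 1, 0).
  dual value b^T y* = 10.
Strong duality: c^T x* = b^T y*. Confirmed.

10


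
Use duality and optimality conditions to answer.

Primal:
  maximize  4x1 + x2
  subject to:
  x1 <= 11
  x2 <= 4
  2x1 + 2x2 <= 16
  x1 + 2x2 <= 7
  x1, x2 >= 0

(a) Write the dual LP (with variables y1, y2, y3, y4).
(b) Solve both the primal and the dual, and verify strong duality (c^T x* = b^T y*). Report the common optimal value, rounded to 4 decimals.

The standard primal-dual pair for 'max c^T x s.t. A x <= b, x >= 0' is:
  Dual:  min b^T y  s.t.  A^T y >= c,  y >= 0.

So the dual LP is:
  minimize  11y1 + 4y2 + 16y3 + 7y4
  subject to:
    y1 + 2y3 + y4 >= 4
    y2 + 2y3 + 2y4 >= 1
    y1, y2, y3, y4 >= 0

Solving the primal: x* = (7, 0).
  primal value c^T x* = 28.
Solving the dual: y* = (0, 0, 0, 4).
  dual value b^T y* = 28.
Strong duality: c^T x* = b^T y*. Confirmed.

28


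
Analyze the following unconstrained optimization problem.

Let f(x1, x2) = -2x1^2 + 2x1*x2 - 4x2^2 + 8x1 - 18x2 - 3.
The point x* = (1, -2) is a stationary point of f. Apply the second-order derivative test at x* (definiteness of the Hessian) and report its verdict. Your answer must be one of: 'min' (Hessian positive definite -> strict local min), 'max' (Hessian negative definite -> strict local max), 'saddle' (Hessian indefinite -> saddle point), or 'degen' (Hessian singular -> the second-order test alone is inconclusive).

Compute the Hessian H = grad^2 f:
  H = [[-4, 2], [2, -8]]
Verify stationarity: grad f(x*) = H x* + g = (0, 0).
Eigenvalues of H: -8.8284, -3.1716.
Both eigenvalues < 0, so H is negative definite -> x* is a strict local max.

max


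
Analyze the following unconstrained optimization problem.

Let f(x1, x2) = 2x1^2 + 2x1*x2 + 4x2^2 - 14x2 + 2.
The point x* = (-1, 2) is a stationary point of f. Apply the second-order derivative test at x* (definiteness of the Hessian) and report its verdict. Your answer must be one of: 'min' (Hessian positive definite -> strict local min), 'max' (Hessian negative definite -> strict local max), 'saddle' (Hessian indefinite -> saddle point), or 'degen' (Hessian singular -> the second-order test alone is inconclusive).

Compute the Hessian H = grad^2 f:
  H = [[4, 2], [2, 8]]
Verify stationarity: grad f(x*) = H x* + g = (0, 0).
Eigenvalues of H: 3.1716, 8.8284.
Both eigenvalues > 0, so H is positive definite -> x* is a strict local min.

min


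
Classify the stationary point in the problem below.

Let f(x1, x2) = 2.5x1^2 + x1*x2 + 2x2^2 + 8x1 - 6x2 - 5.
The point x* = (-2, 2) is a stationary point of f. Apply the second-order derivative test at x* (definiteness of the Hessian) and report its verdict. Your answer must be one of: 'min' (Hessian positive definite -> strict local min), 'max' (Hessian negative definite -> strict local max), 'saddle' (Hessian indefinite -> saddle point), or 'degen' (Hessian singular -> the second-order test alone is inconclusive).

Compute the Hessian H = grad^2 f:
  H = [[5, 1], [1, 4]]
Verify stationarity: grad f(x*) = H x* + g = (0, 0).
Eigenvalues of H: 3.382, 5.618.
Both eigenvalues > 0, so H is positive definite -> x* is a strict local min.

min


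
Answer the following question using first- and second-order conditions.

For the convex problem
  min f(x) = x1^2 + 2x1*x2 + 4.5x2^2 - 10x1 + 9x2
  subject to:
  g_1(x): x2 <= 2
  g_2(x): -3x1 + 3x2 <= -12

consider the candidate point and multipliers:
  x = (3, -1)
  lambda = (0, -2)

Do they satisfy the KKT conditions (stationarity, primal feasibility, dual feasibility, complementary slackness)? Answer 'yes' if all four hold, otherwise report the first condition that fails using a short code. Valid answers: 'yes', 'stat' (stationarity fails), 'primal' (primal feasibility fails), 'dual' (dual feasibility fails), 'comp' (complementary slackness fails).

Gradient of f: grad f(x) = Q x + c = (-6, 6)
Constraint values g_i(x) = a_i^T x - b_i:
  g_1((3, -1)) = -3
  g_2((3, -1)) = 0
Stationarity residual: grad f(x) + sum_i lambda_i a_i = (0, 0)
  -> stationarity OK
Primal feasibility (all g_i <= 0): OK
Dual feasibility (all lambda_i >= 0): FAILS
Complementary slackness (lambda_i * g_i(x) = 0 for all i): OK

Verdict: the first failing condition is dual_feasibility -> dual.

dual


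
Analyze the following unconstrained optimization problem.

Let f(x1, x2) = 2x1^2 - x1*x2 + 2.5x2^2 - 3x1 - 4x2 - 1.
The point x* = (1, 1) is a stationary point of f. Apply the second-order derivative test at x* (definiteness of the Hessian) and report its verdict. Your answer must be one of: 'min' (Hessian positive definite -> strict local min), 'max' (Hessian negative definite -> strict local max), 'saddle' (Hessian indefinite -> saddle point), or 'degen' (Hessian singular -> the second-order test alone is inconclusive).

Compute the Hessian H = grad^2 f:
  H = [[4, -1], [-1, 5]]
Verify stationarity: grad f(x*) = H x* + g = (0, 0).
Eigenvalues of H: 3.382, 5.618.
Both eigenvalues > 0, so H is positive definite -> x* is a strict local min.

min


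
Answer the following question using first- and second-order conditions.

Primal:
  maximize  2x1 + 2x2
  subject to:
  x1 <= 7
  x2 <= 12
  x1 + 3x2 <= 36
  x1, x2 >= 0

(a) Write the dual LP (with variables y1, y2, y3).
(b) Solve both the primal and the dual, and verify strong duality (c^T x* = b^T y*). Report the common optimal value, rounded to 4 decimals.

The standard primal-dual pair for 'max c^T x s.t. A x <= b, x >= 0' is:
  Dual:  min b^T y  s.t.  A^T y >= c,  y >= 0.

So the dual LP is:
  minimize  7y1 + 12y2 + 36y3
  subject to:
    y1 + y3 >= 2
    y2 + 3y3 >= 2
    y1, y2, y3 >= 0

Solving the primal: x* = (7, 9.6667).
  primal value c^T x* = 33.3333.
Solving the dual: y* = (1.3333, 0, 0.6667).
  dual value b^T y* = 33.3333.
Strong duality: c^T x* = b^T y*. Confirmed.

33.3333


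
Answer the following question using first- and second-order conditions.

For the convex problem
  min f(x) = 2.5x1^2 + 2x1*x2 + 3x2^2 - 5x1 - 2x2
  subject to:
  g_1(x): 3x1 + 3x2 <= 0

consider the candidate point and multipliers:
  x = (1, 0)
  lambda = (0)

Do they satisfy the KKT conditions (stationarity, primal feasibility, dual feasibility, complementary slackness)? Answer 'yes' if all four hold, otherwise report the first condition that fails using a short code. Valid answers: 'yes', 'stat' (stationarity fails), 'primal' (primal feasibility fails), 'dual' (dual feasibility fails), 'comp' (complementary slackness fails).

Gradient of f: grad f(x) = Q x + c = (0, 0)
Constraint values g_i(x) = a_i^T x - b_i:
  g_1((1, 0)) = 3
Stationarity residual: grad f(x) + sum_i lambda_i a_i = (0, 0)
  -> stationarity OK
Primal feasibility (all g_i <= 0): FAILS
Dual feasibility (all lambda_i >= 0): OK
Complementary slackness (lambda_i * g_i(x) = 0 for all i): OK

Verdict: the first failing condition is primal_feasibility -> primal.

primal


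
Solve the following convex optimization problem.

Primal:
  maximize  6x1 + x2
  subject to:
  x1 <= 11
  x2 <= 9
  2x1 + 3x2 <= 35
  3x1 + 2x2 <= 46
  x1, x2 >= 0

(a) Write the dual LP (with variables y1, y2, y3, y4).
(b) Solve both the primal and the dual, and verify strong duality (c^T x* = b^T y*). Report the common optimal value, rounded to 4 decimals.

The standard primal-dual pair for 'max c^T x s.t. A x <= b, x >= 0' is:
  Dual:  min b^T y  s.t.  A^T y >= c,  y >= 0.

So the dual LP is:
  minimize  11y1 + 9y2 + 35y3 + 46y4
  subject to:
    y1 + 2y3 + 3y4 >= 6
    y2 + 3y3 + 2y4 >= 1
    y1, y2, y3, y4 >= 0

Solving the primal: x* = (11, 4.3333).
  primal value c^T x* = 70.3333.
Solving the dual: y* = (5.3333, 0, 0.3333, 0).
  dual value b^T y* = 70.3333.
Strong duality: c^T x* = b^T y*. Confirmed.

70.3333


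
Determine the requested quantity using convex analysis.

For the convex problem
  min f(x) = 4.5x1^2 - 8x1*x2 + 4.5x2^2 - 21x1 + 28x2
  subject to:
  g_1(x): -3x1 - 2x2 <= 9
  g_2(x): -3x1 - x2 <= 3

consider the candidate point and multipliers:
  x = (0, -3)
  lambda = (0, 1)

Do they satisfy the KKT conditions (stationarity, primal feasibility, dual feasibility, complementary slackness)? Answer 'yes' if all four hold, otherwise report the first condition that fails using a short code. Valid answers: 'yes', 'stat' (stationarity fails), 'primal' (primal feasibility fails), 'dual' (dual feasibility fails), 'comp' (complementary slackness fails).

Gradient of f: grad f(x) = Q x + c = (3, 1)
Constraint values g_i(x) = a_i^T x - b_i:
  g_1((0, -3)) = -3
  g_2((0, -3)) = 0
Stationarity residual: grad f(x) + sum_i lambda_i a_i = (0, 0)
  -> stationarity OK
Primal feasibility (all g_i <= 0): OK
Dual feasibility (all lambda_i >= 0): OK
Complementary slackness (lambda_i * g_i(x) = 0 for all i): OK

Verdict: yes, KKT holds.

yes


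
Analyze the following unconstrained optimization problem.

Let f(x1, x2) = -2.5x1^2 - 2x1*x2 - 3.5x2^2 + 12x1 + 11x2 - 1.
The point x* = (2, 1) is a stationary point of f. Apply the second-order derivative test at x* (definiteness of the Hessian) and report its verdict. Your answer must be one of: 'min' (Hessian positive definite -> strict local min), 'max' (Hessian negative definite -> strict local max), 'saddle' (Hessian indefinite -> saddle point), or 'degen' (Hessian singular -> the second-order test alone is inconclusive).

Compute the Hessian H = grad^2 f:
  H = [[-5, -2], [-2, -7]]
Verify stationarity: grad f(x*) = H x* + g = (0, 0).
Eigenvalues of H: -8.2361, -3.7639.
Both eigenvalues < 0, so H is negative definite -> x* is a strict local max.

max


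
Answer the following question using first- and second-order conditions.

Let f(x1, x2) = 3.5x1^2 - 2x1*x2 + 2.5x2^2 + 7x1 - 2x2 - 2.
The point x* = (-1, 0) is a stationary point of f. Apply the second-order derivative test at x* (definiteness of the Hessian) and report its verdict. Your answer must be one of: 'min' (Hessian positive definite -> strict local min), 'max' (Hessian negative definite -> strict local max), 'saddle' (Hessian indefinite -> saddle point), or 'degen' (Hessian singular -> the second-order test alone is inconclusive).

Compute the Hessian H = grad^2 f:
  H = [[7, -2], [-2, 5]]
Verify stationarity: grad f(x*) = H x* + g = (0, 0).
Eigenvalues of H: 3.7639, 8.2361.
Both eigenvalues > 0, so H is positive definite -> x* is a strict local min.

min


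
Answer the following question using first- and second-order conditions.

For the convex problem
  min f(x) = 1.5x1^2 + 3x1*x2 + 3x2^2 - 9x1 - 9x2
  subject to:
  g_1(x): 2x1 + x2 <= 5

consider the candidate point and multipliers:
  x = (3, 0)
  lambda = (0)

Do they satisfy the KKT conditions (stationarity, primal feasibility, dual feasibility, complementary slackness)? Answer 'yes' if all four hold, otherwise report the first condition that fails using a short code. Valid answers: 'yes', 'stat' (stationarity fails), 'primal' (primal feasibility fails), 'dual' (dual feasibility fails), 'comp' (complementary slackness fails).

Gradient of f: grad f(x) = Q x + c = (0, 0)
Constraint values g_i(x) = a_i^T x - b_i:
  g_1((3, 0)) = 1
Stationarity residual: grad f(x) + sum_i lambda_i a_i = (0, 0)
  -> stationarity OK
Primal feasibility (all g_i <= 0): FAILS
Dual feasibility (all lambda_i >= 0): OK
Complementary slackness (lambda_i * g_i(x) = 0 for all i): OK

Verdict: the first failing condition is primal_feasibility -> primal.

primal


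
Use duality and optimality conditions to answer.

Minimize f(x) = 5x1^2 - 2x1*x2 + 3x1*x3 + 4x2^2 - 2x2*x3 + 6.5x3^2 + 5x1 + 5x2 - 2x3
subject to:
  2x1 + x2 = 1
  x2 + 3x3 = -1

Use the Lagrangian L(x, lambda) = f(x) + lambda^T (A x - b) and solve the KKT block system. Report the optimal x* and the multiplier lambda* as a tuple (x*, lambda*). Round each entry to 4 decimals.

Form the Lagrangian:
  L(x, lambda) = (1/2) x^T Q x + c^T x + lambda^T (A x - b)
Stationarity (grad_x L = 0): Q x + c + A^T lambda = 0.
Primal feasibility: A x = b.

This gives the KKT block system:
  [ Q   A^T ] [ x     ]   [-c ]
  [ A    0  ] [ lambda ] = [ b ]

Solving the linear system:
  x*      = (0.5546, -0.1092, -0.2969)
  lambda* = (-4.9369, 1.3259)
  f(x*)   = 4.5418

x* = (0.5546, -0.1092, -0.2969), lambda* = (-4.9369, 1.3259)


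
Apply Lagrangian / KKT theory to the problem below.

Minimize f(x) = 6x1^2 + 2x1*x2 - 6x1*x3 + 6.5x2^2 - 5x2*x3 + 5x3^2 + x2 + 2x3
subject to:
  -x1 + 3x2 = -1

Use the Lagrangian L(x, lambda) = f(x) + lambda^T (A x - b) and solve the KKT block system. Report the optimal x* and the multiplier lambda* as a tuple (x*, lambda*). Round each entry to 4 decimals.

Form the Lagrangian:
  L(x, lambda) = (1/2) x^T Q x + c^T x + lambda^T (A x - b)
Stationarity (grad_x L = 0): Q x + c + A^T lambda = 0.
Primal feasibility: A x = b.

This gives the KKT block system:
  [ Q   A^T ] [ x     ]   [-c ]
  [ A    0  ] [ lambda ] = [ b ]

Solving the linear system:
  x*      = (-0.1161, -0.372, -0.4557)
  lambda* = (0.5968)
  f(x*)   = -0.3433

x* = (-0.1161, -0.372, -0.4557), lambda* = (0.5968)


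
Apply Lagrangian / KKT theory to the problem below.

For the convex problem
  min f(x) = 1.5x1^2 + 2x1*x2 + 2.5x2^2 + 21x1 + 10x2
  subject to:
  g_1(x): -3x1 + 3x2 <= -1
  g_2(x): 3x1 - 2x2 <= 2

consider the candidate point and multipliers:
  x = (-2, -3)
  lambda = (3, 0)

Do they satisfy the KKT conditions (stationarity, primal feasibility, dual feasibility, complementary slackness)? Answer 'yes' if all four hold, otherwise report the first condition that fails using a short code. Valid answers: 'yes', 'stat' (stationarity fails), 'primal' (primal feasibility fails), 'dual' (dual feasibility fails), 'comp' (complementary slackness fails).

Gradient of f: grad f(x) = Q x + c = (9, -9)
Constraint values g_i(x) = a_i^T x - b_i:
  g_1((-2, -3)) = -2
  g_2((-2, -3)) = -2
Stationarity residual: grad f(x) + sum_i lambda_i a_i = (0, 0)
  -> stationarity OK
Primal feasibility (all g_i <= 0): OK
Dual feasibility (all lambda_i >= 0): OK
Complementary slackness (lambda_i * g_i(x) = 0 for all i): FAILS

Verdict: the first failing condition is complementary_slackness -> comp.

comp


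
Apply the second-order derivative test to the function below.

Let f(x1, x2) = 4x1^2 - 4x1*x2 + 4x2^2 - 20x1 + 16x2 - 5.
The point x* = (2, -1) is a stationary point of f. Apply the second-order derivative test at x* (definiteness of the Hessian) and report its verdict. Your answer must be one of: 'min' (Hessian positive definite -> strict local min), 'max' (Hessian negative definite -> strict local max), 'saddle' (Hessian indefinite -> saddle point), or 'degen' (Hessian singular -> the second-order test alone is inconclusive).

Compute the Hessian H = grad^2 f:
  H = [[8, -4], [-4, 8]]
Verify stationarity: grad f(x*) = H x* + g = (0, 0).
Eigenvalues of H: 4, 12.
Both eigenvalues > 0, so H is positive definite -> x* is a strict local min.

min


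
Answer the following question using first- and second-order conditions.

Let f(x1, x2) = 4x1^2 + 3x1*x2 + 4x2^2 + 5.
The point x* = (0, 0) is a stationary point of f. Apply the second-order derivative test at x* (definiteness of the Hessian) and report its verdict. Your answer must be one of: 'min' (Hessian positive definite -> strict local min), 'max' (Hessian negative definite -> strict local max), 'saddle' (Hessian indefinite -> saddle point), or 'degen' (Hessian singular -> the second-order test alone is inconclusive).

Compute the Hessian H = grad^2 f:
  H = [[8, 3], [3, 8]]
Verify stationarity: grad f(x*) = H x* + g = (0, 0).
Eigenvalues of H: 5, 11.
Both eigenvalues > 0, so H is positive definite -> x* is a strict local min.

min


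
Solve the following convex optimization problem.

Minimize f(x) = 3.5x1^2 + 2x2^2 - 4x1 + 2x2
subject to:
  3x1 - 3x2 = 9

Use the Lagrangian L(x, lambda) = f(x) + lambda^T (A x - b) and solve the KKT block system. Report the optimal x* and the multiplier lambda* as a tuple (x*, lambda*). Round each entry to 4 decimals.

Form the Lagrangian:
  L(x, lambda) = (1/2) x^T Q x + c^T x + lambda^T (A x - b)
Stationarity (grad_x L = 0): Q x + c + A^T lambda = 0.
Primal feasibility: A x = b.

This gives the KKT block system:
  [ Q   A^T ] [ x     ]   [-c ]
  [ A    0  ] [ lambda ] = [ b ]

Solving the linear system:
  x*      = (1.2727, -1.7273)
  lambda* = (-1.6364)
  f(x*)   = 3.0909

x* = (1.2727, -1.7273), lambda* = (-1.6364)


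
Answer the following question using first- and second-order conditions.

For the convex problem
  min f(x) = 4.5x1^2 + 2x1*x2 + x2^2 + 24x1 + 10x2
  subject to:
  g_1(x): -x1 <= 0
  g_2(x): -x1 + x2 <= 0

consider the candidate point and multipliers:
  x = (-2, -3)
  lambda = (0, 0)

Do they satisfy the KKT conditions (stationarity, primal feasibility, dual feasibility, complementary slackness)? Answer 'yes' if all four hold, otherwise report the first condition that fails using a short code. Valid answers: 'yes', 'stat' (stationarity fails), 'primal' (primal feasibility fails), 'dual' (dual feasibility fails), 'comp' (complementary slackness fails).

Gradient of f: grad f(x) = Q x + c = (0, 0)
Constraint values g_i(x) = a_i^T x - b_i:
  g_1((-2, -3)) = 2
  g_2((-2, -3)) = -1
Stationarity residual: grad f(x) + sum_i lambda_i a_i = (0, 0)
  -> stationarity OK
Primal feasibility (all g_i <= 0): FAILS
Dual feasibility (all lambda_i >= 0): OK
Complementary slackness (lambda_i * g_i(x) = 0 for all i): OK

Verdict: the first failing condition is primal_feasibility -> primal.

primal


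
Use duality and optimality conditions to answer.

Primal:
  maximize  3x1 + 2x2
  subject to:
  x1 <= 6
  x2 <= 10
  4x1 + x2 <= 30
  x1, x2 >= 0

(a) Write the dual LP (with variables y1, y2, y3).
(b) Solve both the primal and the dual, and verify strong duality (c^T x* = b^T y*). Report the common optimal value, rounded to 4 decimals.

The standard primal-dual pair for 'max c^T x s.t. A x <= b, x >= 0' is:
  Dual:  min b^T y  s.t.  A^T y >= c,  y >= 0.

So the dual LP is:
  minimize  6y1 + 10y2 + 30y3
  subject to:
    y1 + 4y3 >= 3
    y2 + y3 >= 2
    y1, y2, y3 >= 0

Solving the primal: x* = (5, 10).
  primal value c^T x* = 35.
Solving the dual: y* = (0, 1.25, 0.75).
  dual value b^T y* = 35.
Strong duality: c^T x* = b^T y*. Confirmed.

35


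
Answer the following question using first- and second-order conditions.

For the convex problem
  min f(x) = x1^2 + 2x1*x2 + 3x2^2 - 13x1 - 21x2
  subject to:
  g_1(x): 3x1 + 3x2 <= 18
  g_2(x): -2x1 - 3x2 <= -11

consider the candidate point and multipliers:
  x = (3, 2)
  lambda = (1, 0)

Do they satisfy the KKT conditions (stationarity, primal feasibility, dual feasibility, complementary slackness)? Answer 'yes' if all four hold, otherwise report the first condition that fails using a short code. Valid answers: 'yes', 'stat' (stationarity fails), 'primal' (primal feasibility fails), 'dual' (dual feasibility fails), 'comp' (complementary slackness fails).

Gradient of f: grad f(x) = Q x + c = (-3, -3)
Constraint values g_i(x) = a_i^T x - b_i:
  g_1((3, 2)) = -3
  g_2((3, 2)) = -1
Stationarity residual: grad f(x) + sum_i lambda_i a_i = (0, 0)
  -> stationarity OK
Primal feasibility (all g_i <= 0): OK
Dual feasibility (all lambda_i >= 0): OK
Complementary slackness (lambda_i * g_i(x) = 0 for all i): FAILS

Verdict: the first failing condition is complementary_slackness -> comp.

comp


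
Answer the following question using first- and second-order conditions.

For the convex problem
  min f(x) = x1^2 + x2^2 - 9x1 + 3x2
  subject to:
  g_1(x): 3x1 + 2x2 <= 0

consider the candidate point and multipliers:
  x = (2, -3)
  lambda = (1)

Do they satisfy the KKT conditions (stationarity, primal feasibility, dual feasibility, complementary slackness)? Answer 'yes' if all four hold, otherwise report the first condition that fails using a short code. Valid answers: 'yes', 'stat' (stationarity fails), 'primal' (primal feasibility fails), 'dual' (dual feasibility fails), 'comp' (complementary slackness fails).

Gradient of f: grad f(x) = Q x + c = (-5, -3)
Constraint values g_i(x) = a_i^T x - b_i:
  g_1((2, -3)) = 0
Stationarity residual: grad f(x) + sum_i lambda_i a_i = (-2, -1)
  -> stationarity FAILS
Primal feasibility (all g_i <= 0): OK
Dual feasibility (all lambda_i >= 0): OK
Complementary slackness (lambda_i * g_i(x) = 0 for all i): OK

Verdict: the first failing condition is stationarity -> stat.

stat


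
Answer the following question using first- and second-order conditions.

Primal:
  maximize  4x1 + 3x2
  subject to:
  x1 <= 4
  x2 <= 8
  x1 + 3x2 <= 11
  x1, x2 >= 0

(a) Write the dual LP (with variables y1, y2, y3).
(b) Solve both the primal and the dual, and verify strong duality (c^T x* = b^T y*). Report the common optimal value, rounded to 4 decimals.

The standard primal-dual pair for 'max c^T x s.t. A x <= b, x >= 0' is:
  Dual:  min b^T y  s.t.  A^T y >= c,  y >= 0.

So the dual LP is:
  minimize  4y1 + 8y2 + 11y3
  subject to:
    y1 + y3 >= 4
    y2 + 3y3 >= 3
    y1, y2, y3 >= 0

Solving the primal: x* = (4, 2.3333).
  primal value c^T x* = 23.
Solving the dual: y* = (3, 0, 1).
  dual value b^T y* = 23.
Strong duality: c^T x* = b^T y*. Confirmed.

23


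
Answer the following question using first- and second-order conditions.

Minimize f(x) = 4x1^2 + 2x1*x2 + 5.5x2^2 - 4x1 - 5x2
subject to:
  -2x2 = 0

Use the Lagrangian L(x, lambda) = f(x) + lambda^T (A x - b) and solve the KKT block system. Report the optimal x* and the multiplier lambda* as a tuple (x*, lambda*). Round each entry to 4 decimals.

Form the Lagrangian:
  L(x, lambda) = (1/2) x^T Q x + c^T x + lambda^T (A x - b)
Stationarity (grad_x L = 0): Q x + c + A^T lambda = 0.
Primal feasibility: A x = b.

This gives the KKT block system:
  [ Q   A^T ] [ x     ]   [-c ]
  [ A    0  ] [ lambda ] = [ b ]

Solving the linear system:
  x*      = (0.5, 0)
  lambda* = (-2)
  f(x*)   = -1

x* = (0.5, 0), lambda* = (-2)


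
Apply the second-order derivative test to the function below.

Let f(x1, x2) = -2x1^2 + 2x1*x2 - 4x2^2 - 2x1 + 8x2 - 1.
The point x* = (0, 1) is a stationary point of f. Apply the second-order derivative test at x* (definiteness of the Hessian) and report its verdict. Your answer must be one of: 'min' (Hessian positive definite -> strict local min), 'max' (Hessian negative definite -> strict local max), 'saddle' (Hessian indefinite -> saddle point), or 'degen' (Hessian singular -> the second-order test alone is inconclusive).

Compute the Hessian H = grad^2 f:
  H = [[-4, 2], [2, -8]]
Verify stationarity: grad f(x*) = H x* + g = (0, 0).
Eigenvalues of H: -8.8284, -3.1716.
Both eigenvalues < 0, so H is negative definite -> x* is a strict local max.

max


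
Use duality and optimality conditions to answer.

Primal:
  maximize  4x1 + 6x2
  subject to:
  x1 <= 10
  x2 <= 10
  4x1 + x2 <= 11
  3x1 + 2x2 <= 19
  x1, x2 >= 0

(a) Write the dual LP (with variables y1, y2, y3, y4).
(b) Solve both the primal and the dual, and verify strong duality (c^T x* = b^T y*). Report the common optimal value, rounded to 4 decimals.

The standard primal-dual pair for 'max c^T x s.t. A x <= b, x >= 0' is:
  Dual:  min b^T y  s.t.  A^T y >= c,  y >= 0.

So the dual LP is:
  minimize  10y1 + 10y2 + 11y3 + 19y4
  subject to:
    y1 + 4y3 + 3y4 >= 4
    y2 + y3 + 2y4 >= 6
    y1, y2, y3, y4 >= 0

Solving the primal: x* = (0, 9.5).
  primal value c^T x* = 57.
Solving the dual: y* = (0, 0, 0, 3).
  dual value b^T y* = 57.
Strong duality: c^T x* = b^T y*. Confirmed.

57


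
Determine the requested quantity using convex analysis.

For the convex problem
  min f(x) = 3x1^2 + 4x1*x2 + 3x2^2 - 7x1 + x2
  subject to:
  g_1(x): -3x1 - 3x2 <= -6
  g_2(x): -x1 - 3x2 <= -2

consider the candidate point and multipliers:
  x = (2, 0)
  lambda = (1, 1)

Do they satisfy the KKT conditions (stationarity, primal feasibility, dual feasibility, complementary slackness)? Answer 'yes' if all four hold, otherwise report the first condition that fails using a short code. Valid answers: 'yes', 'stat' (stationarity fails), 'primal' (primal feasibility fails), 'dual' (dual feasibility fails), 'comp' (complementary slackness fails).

Gradient of f: grad f(x) = Q x + c = (5, 9)
Constraint values g_i(x) = a_i^T x - b_i:
  g_1((2, 0)) = 0
  g_2((2, 0)) = 0
Stationarity residual: grad f(x) + sum_i lambda_i a_i = (1, 3)
  -> stationarity FAILS
Primal feasibility (all g_i <= 0): OK
Dual feasibility (all lambda_i >= 0): OK
Complementary slackness (lambda_i * g_i(x) = 0 for all i): OK

Verdict: the first failing condition is stationarity -> stat.

stat


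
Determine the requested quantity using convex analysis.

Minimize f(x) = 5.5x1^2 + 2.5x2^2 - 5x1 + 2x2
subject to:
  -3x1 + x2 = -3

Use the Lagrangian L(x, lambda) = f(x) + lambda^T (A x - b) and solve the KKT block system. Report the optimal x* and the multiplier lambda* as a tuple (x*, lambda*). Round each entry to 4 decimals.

Form the Lagrangian:
  L(x, lambda) = (1/2) x^T Q x + c^T x + lambda^T (A x - b)
Stationarity (grad_x L = 0): Q x + c + A^T lambda = 0.
Primal feasibility: A x = b.

This gives the KKT block system:
  [ Q   A^T ] [ x     ]   [-c ]
  [ A    0  ] [ lambda ] = [ b ]

Solving the linear system:
  x*      = (0.7857, -0.6429)
  lambda* = (1.2143)
  f(x*)   = -0.7857

x* = (0.7857, -0.6429), lambda* = (1.2143)


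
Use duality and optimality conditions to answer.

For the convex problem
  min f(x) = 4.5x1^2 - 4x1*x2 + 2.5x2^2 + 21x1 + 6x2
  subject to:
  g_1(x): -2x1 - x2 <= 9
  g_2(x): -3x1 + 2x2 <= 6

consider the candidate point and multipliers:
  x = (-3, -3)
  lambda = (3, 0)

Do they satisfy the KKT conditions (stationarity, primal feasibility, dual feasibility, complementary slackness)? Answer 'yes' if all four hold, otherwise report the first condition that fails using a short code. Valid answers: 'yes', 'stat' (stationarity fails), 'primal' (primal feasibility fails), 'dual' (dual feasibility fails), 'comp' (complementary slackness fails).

Gradient of f: grad f(x) = Q x + c = (6, 3)
Constraint values g_i(x) = a_i^T x - b_i:
  g_1((-3, -3)) = 0
  g_2((-3, -3)) = -3
Stationarity residual: grad f(x) + sum_i lambda_i a_i = (0, 0)
  -> stationarity OK
Primal feasibility (all g_i <= 0): OK
Dual feasibility (all lambda_i >= 0): OK
Complementary slackness (lambda_i * g_i(x) = 0 for all i): OK

Verdict: yes, KKT holds.

yes


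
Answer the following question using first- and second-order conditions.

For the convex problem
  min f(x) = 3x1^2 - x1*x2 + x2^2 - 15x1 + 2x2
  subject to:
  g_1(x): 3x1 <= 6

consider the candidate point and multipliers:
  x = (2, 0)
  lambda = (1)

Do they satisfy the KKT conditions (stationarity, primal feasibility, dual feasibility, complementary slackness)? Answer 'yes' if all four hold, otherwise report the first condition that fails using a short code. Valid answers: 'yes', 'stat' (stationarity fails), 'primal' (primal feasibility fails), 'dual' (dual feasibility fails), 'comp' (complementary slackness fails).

Gradient of f: grad f(x) = Q x + c = (-3, 0)
Constraint values g_i(x) = a_i^T x - b_i:
  g_1((2, 0)) = 0
Stationarity residual: grad f(x) + sum_i lambda_i a_i = (0, 0)
  -> stationarity OK
Primal feasibility (all g_i <= 0): OK
Dual feasibility (all lambda_i >= 0): OK
Complementary slackness (lambda_i * g_i(x) = 0 for all i): OK

Verdict: yes, KKT holds.

yes


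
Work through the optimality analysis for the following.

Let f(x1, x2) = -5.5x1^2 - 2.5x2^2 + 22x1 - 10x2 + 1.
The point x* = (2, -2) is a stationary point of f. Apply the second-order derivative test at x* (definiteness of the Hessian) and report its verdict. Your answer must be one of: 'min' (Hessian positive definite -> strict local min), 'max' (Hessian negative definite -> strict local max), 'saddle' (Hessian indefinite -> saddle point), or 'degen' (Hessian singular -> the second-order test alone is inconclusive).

Compute the Hessian H = grad^2 f:
  H = [[-11, 0], [0, -5]]
Verify stationarity: grad f(x*) = H x* + g = (0, 0).
Eigenvalues of H: -11, -5.
Both eigenvalues < 0, so H is negative definite -> x* is a strict local max.

max


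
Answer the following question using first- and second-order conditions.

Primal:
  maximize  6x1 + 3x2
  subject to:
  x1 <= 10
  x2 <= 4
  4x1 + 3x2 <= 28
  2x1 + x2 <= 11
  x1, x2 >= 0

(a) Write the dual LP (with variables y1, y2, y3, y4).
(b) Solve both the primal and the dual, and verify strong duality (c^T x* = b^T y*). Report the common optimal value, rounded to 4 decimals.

The standard primal-dual pair for 'max c^T x s.t. A x <= b, x >= 0' is:
  Dual:  min b^T y  s.t.  A^T y >= c,  y >= 0.

So the dual LP is:
  minimize  10y1 + 4y2 + 28y3 + 11y4
  subject to:
    y1 + 4y3 + 2y4 >= 6
    y2 + 3y3 + y4 >= 3
    y1, y2, y3, y4 >= 0

Solving the primal: x* = (5.5, 0).
  primal value c^T x* = 33.
Solving the dual: y* = (0, 0, 0, 3).
  dual value b^T y* = 33.
Strong duality: c^T x* = b^T y*. Confirmed.

33


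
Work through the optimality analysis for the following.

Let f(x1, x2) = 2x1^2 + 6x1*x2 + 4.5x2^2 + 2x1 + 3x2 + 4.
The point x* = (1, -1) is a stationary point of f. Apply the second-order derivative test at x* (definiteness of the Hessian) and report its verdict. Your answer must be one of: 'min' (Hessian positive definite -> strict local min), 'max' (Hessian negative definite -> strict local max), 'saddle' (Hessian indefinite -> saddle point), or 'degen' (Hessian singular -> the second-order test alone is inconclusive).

Compute the Hessian H = grad^2 f:
  H = [[4, 6], [6, 9]]
Verify stationarity: grad f(x*) = H x* + g = (0, 0).
Eigenvalues of H: 0, 13.
H has a zero eigenvalue (singular; positive semidefinite but not definite), so H is neither positive definite, negative definite, nor indefinite. The second-order test alone is inconclusive -> degen.
(Indeed, f is constant along the null direction of H through x*, so x* is not a strict local extremum.)

degen


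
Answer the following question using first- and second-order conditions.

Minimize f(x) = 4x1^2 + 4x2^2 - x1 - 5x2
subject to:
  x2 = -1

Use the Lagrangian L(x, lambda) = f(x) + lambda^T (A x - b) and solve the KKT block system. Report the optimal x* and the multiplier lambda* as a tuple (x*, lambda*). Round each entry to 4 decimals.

Form the Lagrangian:
  L(x, lambda) = (1/2) x^T Q x + c^T x + lambda^T (A x - b)
Stationarity (grad_x L = 0): Q x + c + A^T lambda = 0.
Primal feasibility: A x = b.

This gives the KKT block system:
  [ Q   A^T ] [ x     ]   [-c ]
  [ A    0  ] [ lambda ] = [ b ]

Solving the linear system:
  x*      = (0.125, -1)
  lambda* = (13)
  f(x*)   = 8.9375

x* = (0.125, -1), lambda* = (13)


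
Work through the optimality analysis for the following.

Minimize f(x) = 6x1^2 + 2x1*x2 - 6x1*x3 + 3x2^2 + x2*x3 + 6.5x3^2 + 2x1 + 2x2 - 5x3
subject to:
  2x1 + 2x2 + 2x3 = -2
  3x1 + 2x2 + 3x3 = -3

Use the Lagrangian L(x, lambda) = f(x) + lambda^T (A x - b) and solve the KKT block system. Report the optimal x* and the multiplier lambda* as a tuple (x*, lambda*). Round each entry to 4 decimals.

Form the Lagrangian:
  L(x, lambda) = (1/2) x^T Q x + c^T x + lambda^T (A x - b)
Stationarity (grad_x L = 0): Q x + c + A^T lambda = 0.
Primal feasibility: A x = b.

This gives the KKT block system:
  [ Q   A^T ] [ x     ]   [-c ]
  [ A    0  ] [ lambda ] = [ b ]

Solving the linear system:
  x*      = (-0.7027, 0, -0.2973)
  lambda* = (-5.0946, 4.9459)
  f(x*)   = 2.3649

x* = (-0.7027, 0, -0.2973), lambda* = (-5.0946, 4.9459)


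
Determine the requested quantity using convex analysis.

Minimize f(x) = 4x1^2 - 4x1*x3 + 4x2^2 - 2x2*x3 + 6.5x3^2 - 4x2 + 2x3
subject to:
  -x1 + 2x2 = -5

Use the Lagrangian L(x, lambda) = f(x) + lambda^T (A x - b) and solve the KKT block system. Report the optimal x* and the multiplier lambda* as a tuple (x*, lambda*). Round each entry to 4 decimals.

Form the Lagrangian:
  L(x, lambda) = (1/2) x^T Q x + c^T x + lambda^T (A x - b)
Stationarity (grad_x L = 0): Q x + c + A^T lambda = 0.
Primal feasibility: A x = b.

This gives the KKT block system:
  [ Q   A^T ] [ x     ]   [-c ]
  [ A    0  ] [ lambda ] = [ b ]

Solving the linear system:
  x*      = (1.1524, -1.9238, -0.0952)
  lambda* = (9.6)
  f(x*)   = 27.7524

x* = (1.1524, -1.9238, -0.0952), lambda* = (9.6)


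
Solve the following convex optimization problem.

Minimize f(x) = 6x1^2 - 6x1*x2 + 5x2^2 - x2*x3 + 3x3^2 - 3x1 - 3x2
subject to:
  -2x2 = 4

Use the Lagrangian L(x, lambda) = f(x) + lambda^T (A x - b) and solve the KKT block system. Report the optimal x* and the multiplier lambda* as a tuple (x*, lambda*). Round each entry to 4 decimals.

Form the Lagrangian:
  L(x, lambda) = (1/2) x^T Q x + c^T x + lambda^T (A x - b)
Stationarity (grad_x L = 0): Q x + c + A^T lambda = 0.
Primal feasibility: A x = b.

This gives the KKT block system:
  [ Q   A^T ] [ x     ]   [-c ]
  [ A    0  ] [ lambda ] = [ b ]

Solving the linear system:
  x*      = (-0.75, -2, -0.3333)
  lambda* = (-9.0833)
  f(x*)   = 22.2917

x* = (-0.75, -2, -0.3333), lambda* = (-9.0833)


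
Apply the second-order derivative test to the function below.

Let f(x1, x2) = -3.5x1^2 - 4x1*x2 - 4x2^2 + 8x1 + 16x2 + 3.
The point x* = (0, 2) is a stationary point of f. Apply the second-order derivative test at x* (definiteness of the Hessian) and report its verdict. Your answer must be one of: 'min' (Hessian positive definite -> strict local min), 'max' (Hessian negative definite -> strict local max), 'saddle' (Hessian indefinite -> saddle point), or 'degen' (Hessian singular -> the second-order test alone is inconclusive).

Compute the Hessian H = grad^2 f:
  H = [[-7, -4], [-4, -8]]
Verify stationarity: grad f(x*) = H x* + g = (0, 0).
Eigenvalues of H: -11.5311, -3.4689.
Both eigenvalues < 0, so H is negative definite -> x* is a strict local max.

max
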